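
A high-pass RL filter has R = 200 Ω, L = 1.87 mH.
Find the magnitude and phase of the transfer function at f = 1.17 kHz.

Step 1 — Angular frequency: ω = 2π·1170 = 7351 rad/s.
Step 2 — Transfer function: H(jω) = jωL/(R + jωL).
Step 3 — Numerator jωL = j·13.75; denominator R + jωL = 200 + j13.75.
Step 4 — H = 0.004702 + j0.06841.
Step 5 — Magnitude: |H| = 0.06857 (-23.3 dB); phase: φ = 86.1°.

|H| = 0.06857 (-23.3 dB), φ = 86.1°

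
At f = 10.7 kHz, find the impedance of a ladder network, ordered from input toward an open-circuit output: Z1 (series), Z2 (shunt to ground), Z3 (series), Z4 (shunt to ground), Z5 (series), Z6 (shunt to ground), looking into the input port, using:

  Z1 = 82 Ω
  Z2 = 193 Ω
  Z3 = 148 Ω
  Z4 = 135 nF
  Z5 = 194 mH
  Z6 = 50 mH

Step 1 — Angular frequency: ω = 2π·f = 2π·1.07e+04 = 6.723e+04 rad/s.
Step 2 — Component impedances:
  Z1: Z = R = 82 Ω
  Z2: Z = R = 193 Ω
  Z3: Z = R = 148 Ω
  Z4: Z = 1/(jωC) = -j/(ω·C) = 0 - j110.2 Ω
  Z5: Z = jωL = j·6.723e+04·0.194 = 0 + j1.304e+04 Ω
  Z6: Z = jωL = j·6.723e+04·0.05 = 0 + j3362 Ω
Step 3 — Ladder network (open output): work backward from the far end, alternating series and parallel combinations. Z_in = 176.2 - j32.13 Ω = 179.1∠-10.3° Ω.

Z = 176.2 - j32.13 Ω = 179.1∠-10.3° Ω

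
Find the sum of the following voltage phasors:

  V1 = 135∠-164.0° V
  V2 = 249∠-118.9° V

Step 1 — Convert each phasor to rectangular form:
  V1 = 135·(cos(-164.0°) + j·sin(-164.0°)) = -129.8 - j37.21 V
  V2 = 249·(cos(-118.9°) + j·sin(-118.9°)) = -120.3 - j218 V
Step 2 — Sum components: V_total = -250.1 - j255.2 V.
Step 3 — Convert to polar: |V_total| = 357.3 V, ∠V_total = -134.4°.

V_total = 357.3∠-134.4° V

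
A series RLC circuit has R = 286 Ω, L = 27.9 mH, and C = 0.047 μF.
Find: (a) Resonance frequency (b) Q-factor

Step 1 — Resonance condition Im(Z)=0 gives ω₀ = 1/√(LC).
Step 2 — ω₀ = 1/√(0.0279·4.7e-08) = 2.762e+04 rad/s.
Step 3 — f₀ = ω₀/(2π) = 4395 Hz.
Step 4 — Series Q: Q = ω₀L/R = 2.762e+04·0.0279/286 = 2.694.

(a) f₀ = 4395 Hz  (b) Q = 2.694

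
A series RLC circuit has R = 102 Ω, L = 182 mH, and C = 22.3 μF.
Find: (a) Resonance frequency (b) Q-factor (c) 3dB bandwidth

Step 1 — Resonance condition Im(Z)=0 gives ω₀ = 1/√(LC).
Step 2 — ω₀ = 1/√(0.182·2.23e-05) = 496.4 rad/s.
Step 3 — f₀ = ω₀/(2π) = 79 Hz.
Step 4 — Series Q: Q = ω₀L/R = 496.4·0.182/102 = 0.8857.
Step 5 — 3dB bandwidth: Δω = ω₀/Q = 560.4 rad/s; BW = Δω/(2π) = 89.2 Hz.

(a) f₀ = 79 Hz  (b) Q = 0.8857  (c) BW = 89.2 Hz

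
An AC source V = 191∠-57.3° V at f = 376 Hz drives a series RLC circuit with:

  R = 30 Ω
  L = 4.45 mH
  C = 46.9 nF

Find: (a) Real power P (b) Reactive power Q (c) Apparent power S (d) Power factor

Step 1 — Angular frequency: ω = 2π·f = 2π·376 = 2362 rad/s.
Step 2 — Component impedances:
  R: Z = R = 30 Ω
  L: Z = jωL = j·2362·0.00445 = 0 + j10.51 Ω
  C: Z = 1/(jωC) = -j/(ω·C) = 0 - j9025 Ω
Step 3 — Series combination: Z_total = R + L + C = 30 - j9015 Ω = 9015∠-89.8° Ω.
Step 4 — Source phasor: V = 191∠-57.3° V = 103.2 - j160.7 V.
Step 5 — Current: I = V / Z = 0.01787 + j0.01139 A = 0.02119∠32.5° A.
Step 6 — Complex power: S = V·I* = 0.01347 - j4.047 VA.
Step 7 — Real power: P = Re(S) = 0.01347 W.
Step 8 — Reactive power: Q = Im(S) = -4.047 VAR.
Step 9 — Apparent power: |S| = 4.047 VA.
Step 10 — Power factor: PF = P/|S| = 0.003328 (leading).

(a) P = 0.01347 W  (b) Q = -4.047 VAR  (c) S = 4.047 VA  (d) PF = 0.003328 (leading)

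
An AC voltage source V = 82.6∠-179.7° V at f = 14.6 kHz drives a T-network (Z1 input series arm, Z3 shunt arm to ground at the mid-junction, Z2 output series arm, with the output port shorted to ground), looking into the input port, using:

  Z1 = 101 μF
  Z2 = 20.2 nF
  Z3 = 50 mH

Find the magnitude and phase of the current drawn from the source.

Step 1 — Angular frequency: ω = 2π·f = 2π·1.46e+04 = 9.173e+04 rad/s.
Step 2 — Component impedances:
  Z1: Z = 1/(jωC) = -j/(ω·C) = 0 - j0.1079 Ω
  Z2: Z = 1/(jωC) = -j/(ω·C) = 0 - j539.7 Ω
  Z3: Z = jωL = j·9.173e+04·0.05 = 0 + j4587 Ω
Step 3 — With the output port shorted to ground, the output series arm Z2 runs from the junction to ground; the shunt arm Z3 also runs from the junction to ground. They appear in parallel: Z3 || Z2 = 0 - j611.6 Ω.
Step 4 — Series with input arm Z1: Z_in = Z1 + (Z3 || Z2) = 0 - j611.7 Ω = 611.7∠-90.0° Ω.
Step 5 — Source phasor: V = 82.6∠-179.7° V = -82.6 - j0.4325 V.
Step 6 — Ohm's law: I = V / Z_total = (-82.6 - j0.4325) / (0 - j611.7) = 0.000707 - j0.135 A.
Step 7 — Convert to polar: |I| = 0.135 A, ∠I = -89.7°.

I = 0.135∠-89.7° A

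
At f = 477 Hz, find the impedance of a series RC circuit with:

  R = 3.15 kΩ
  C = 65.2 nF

Step 1 — Angular frequency: ω = 2π·f = 2π·477 = 2997 rad/s.
Step 2 — Component impedances:
  R: Z = R = 3150 Ω
  C: Z = 1/(jωC) = -j/(ω·C) = 0 - j5117 Ω
Step 3 — Series combination: Z_total = R + C = 3150 - j5117 Ω = 6009∠-58.4° Ω.

Z = 3150 - j5117 Ω = 6009∠-58.4° Ω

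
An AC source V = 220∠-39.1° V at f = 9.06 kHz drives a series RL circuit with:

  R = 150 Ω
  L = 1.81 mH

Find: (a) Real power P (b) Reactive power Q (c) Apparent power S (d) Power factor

Step 1 — Angular frequency: ω = 2π·f = 2π·9060 = 5.693e+04 rad/s.
Step 2 — Component impedances:
  R: Z = R = 150 Ω
  L: Z = jωL = j·5.693e+04·0.00181 = 0 + j103 Ω
Step 3 — Series combination: Z_total = R + L = 150 + j103 Ω = 182∠34.5° Ω.
Step 4 — Source phasor: V = 220∠-39.1° V = 170.7 - j138.7 V.
Step 5 — Current: I = V / Z = 0.3416 - j1.16 A = 1.209∠-73.6° A.
Step 6 — Complex power: S = V·I* = 219.2 + j150.6 VA.
Step 7 — Real power: P = Re(S) = 219.2 W.
Step 8 — Reactive power: Q = Im(S) = 150.6 VAR.
Step 9 — Apparent power: |S| = 266 VA.
Step 10 — Power factor: PF = P/|S| = 0.8243 (lagging).

(a) P = 219.2 W  (b) Q = 150.6 VAR  (c) S = 266 VA  (d) PF = 0.8243 (lagging)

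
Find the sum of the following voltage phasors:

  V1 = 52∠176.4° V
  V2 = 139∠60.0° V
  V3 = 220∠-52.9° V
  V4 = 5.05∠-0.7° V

Step 1 — Convert each phasor to rectangular form:
  V1 = 52·(cos(176.4°) + j·sin(176.4°)) = -51.9 + j3.265 V
  V2 = 139·(cos(60.0°) + j·sin(60.0°)) = 69.5 + j120.4 V
  V3 = 220·(cos(-52.9°) + j·sin(-52.9°)) = 132.7 - j175.5 V
  V4 = 5.05·(cos(-0.7°) + j·sin(-0.7°)) = 5.05 - j0.0617 V
Step 2 — Sum components: V_total = 155.4 - j51.89 V.
Step 3 — Convert to polar: |V_total| = 163.8 V, ∠V_total = -18.5°.

V_total = 163.8∠-18.5° V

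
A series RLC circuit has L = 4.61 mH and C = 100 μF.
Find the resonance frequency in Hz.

Step 1 — Resonance condition Im(Z)=0 gives ω₀ = 1/√(LC).
Step 2 — ω₀ = 1/√(0.00461·0.0001) = 1473 rad/s.
Step 3 — f₀ = ω₀/(2π) = 234.4 Hz.

f₀ = 234.4 Hz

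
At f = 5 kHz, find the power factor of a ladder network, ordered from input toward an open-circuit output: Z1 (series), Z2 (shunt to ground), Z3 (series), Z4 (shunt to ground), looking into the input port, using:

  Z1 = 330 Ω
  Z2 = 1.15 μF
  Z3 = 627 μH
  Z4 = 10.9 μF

Step 1 — Angular frequency: ω = 2π·f = 2π·5000 = 3.142e+04 rad/s.
Step 2 — Component impedances:
  Z1: Z = R = 330 Ω
  Z2: Z = 1/(jωC) = -j/(ω·C) = 0 - j27.68 Ω
  Z3: Z = jωL = j·3.142e+04·0.000627 = 0 + j19.7 Ω
  Z4: Z = 1/(jωC) = -j/(ω·C) = 0 - j2.92 Ω
Step 3 — Ladder network (open output): work backward from the far end, alternating series and parallel combinations. Z_in = 330 + j42.6 Ω = 332.7∠7.4° Ω.
Step 4 — Power factor: PF = cos(φ) = Re(Z)/|Z| = 330/332.74 = 0.9918.
Step 5 — Type: Im(Z) = 42.6 ⇒ lagging (phase φ = 7.4°).

PF = 0.9918 (lagging, φ = 7.4°)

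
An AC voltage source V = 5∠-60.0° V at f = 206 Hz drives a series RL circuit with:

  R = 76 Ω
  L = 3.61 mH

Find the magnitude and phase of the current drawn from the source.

Step 1 — Angular frequency: ω = 2π·f = 2π·206 = 1294 rad/s.
Step 2 — Component impedances:
  R: Z = R = 76 Ω
  L: Z = jωL = j·1294·0.00361 = 0 + j4.673 Ω
Step 3 — Series combination: Z_total = R + L = 76 + j4.673 Ω = 76.14∠3.5° Ω.
Step 4 — Source phasor: V = 5∠-60.0° V = 2.5 - j4.33 V.
Step 5 — Ohm's law: I = V / Z_total = (2.5 - j4.33) / (76 + j4.673) = 0.02928 - j0.05878 A.
Step 6 — Convert to polar: |I| = 0.06567 A, ∠I = -63.5°.

I = 0.06567∠-63.5° A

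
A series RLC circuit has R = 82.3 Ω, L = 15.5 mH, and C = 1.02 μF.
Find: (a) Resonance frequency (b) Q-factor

Step 1 — Resonance condition Im(Z)=0 gives ω₀ = 1/√(LC).
Step 2 — ω₀ = 1/√(0.0155·1.02e-06) = 7953 rad/s.
Step 3 — f₀ = ω₀/(2π) = 1266 Hz.
Step 4 — Series Q: Q = ω₀L/R = 7953·0.0155/82.3 = 1.498.

(a) f₀ = 1266 Hz  (b) Q = 1.498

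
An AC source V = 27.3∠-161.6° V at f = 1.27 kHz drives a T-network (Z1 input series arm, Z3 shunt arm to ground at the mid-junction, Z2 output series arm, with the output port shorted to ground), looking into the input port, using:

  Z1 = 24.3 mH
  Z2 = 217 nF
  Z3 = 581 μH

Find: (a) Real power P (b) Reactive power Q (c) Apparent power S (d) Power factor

Step 1 — Angular frequency: ω = 2π·f = 2π·1270 = 7980 rad/s.
Step 2 — Component impedances:
  Z1: Z = jωL = j·7980·0.0243 = 0 + j193.9 Ω
  Z2: Z = 1/(jωC) = -j/(ω·C) = 0 - j577.5 Ω
  Z3: Z = jωL = j·7980·0.000581 = 0 + j4.636 Ω
Step 3 — With the output port shorted to ground, the output series arm Z2 runs from the junction to ground; the shunt arm Z3 also runs from the junction to ground. They appear in parallel: Z3 || Z2 = 0 + j4.674 Ω.
Step 4 — Series with input arm Z1: Z_in = Z1 + (Z3 || Z2) = 0 + j198.6 Ω = 198.6∠90.0° Ω.
Step 5 — Source phasor: V = 27.3∠-161.6° V = -25.9 - j8.617 V.
Step 6 — Current: I = V / Z = -0.04339 + j0.1304 A = 0.1375∠108.4° A.
Step 7 — Complex power: S = V·I* = 0 + j3.753 VA.
Step 8 — Real power: P = Re(S) = 0 W.
Step 9 — Reactive power: Q = Im(S) = 3.753 VAR.
Step 10 — Apparent power: |S| = 3.753 VA.
Step 11 — Power factor: PF = P/|S| = 0 (lagging).

(a) P = 0 W  (b) Q = 3.753 VAR  (c) S = 3.753 VA  (d) PF = 0 (lagging)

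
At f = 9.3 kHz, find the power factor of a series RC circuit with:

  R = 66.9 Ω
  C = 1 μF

Step 1 — Angular frequency: ω = 2π·f = 2π·9300 = 5.843e+04 rad/s.
Step 2 — Component impedances:
  R: Z = R = 66.9 Ω
  C: Z = 1/(jωC) = -j/(ω·C) = 0 - j17.11 Ω
Step 3 — Series combination: Z_total = R + C = 66.9 - j17.11 Ω = 69.05∠-14.3° Ω.
Step 4 — Power factor: PF = cos(φ) = Re(Z)/|Z| = 66.9/69.054 = 0.9688.
Step 5 — Type: Im(Z) = -17.11 ⇒ leading (phase φ = -14.3°).

PF = 0.9688 (leading, φ = -14.3°)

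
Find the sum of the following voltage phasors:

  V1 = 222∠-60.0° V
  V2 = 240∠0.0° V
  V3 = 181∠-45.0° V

Step 1 — Convert each phasor to rectangular form:
  V1 = 222·(cos(-60.0°) + j·sin(-60.0°)) = 111 - j192.3 V
  V2 = 240·(cos(0.0°) + j·sin(0.0°)) = 240 V
  V3 = 181·(cos(-45.0°) + j·sin(-45.0°)) = 128 - j128 V
Step 2 — Sum components: V_total = 479 - j320.2 V.
Step 3 — Convert to polar: |V_total| = 576.2 V, ∠V_total = -33.8°.

V_total = 576.2∠-33.8° V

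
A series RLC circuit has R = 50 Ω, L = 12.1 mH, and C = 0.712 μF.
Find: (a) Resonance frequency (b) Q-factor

Step 1 — Resonance condition Im(Z)=0 gives ω₀ = 1/√(LC).
Step 2 — ω₀ = 1/√(0.0121·7.12e-07) = 1.077e+04 rad/s.
Step 3 — f₀ = ω₀/(2π) = 1715 Hz.
Step 4 — Series Q: Q = ω₀L/R = 1.077e+04·0.0121/50 = 2.607.

(a) f₀ = 1715 Hz  (b) Q = 2.607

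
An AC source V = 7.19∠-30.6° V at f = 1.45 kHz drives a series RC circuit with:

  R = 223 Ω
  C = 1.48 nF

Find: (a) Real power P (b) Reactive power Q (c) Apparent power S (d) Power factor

Step 1 — Angular frequency: ω = 2π·f = 2π·1450 = 9111 rad/s.
Step 2 — Component impedances:
  R: Z = R = 223 Ω
  C: Z = 1/(jωC) = -j/(ω·C) = 0 - j7.416e+04 Ω
Step 3 — Series combination: Z_total = R + C = 223 - j7.416e+04 Ω = 7.416e+04∠-89.8° Ω.
Step 4 — Source phasor: V = 7.19∠-30.6° V = 6.189 - j3.66 V.
Step 5 — Current: I = V / Z = 4.96e-05 + j8.33e-05 A = 9.695e-05∠59.2° A.
Step 6 — Complex power: S = V·I* = 2.096e-06 - j0.000697 VA.
Step 7 — Real power: P = Re(S) = 2.096e-06 W.
Step 8 — Reactive power: Q = Im(S) = -0.000697 VAR.
Step 9 — Apparent power: |S| = 0.0006971 VA.
Step 10 — Power factor: PF = P/|S| = 0.003007 (leading).

(a) P = 2.096e-06 W  (b) Q = -0.000697 VAR  (c) S = 0.0006971 VA  (d) PF = 0.003007 (leading)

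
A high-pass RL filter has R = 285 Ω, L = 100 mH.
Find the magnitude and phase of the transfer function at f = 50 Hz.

Step 1 — Angular frequency: ω = 2π·50 = 314.2 rad/s.
Step 2 — Transfer function: H(jω) = jωL/(R + jωL).
Step 3 — Numerator jωL = j·31.42; denominator R + jωL = 285 + j31.42.
Step 4 — H = 0.01201 + j0.1089.
Step 5 — Magnitude: |H| = 0.1096 (-19.2 dB); phase: φ = 83.7°.

|H| = 0.1096 (-19.2 dB), φ = 83.7°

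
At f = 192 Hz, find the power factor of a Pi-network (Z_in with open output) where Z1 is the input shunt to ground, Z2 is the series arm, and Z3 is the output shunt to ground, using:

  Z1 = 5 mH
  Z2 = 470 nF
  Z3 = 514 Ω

Step 1 — Angular frequency: ω = 2π·f = 2π·192 = 1206 rad/s.
Step 2 — Component impedances:
  Z1: Z = jωL = j·1206·0.005 = 0 + j6.032 Ω
  Z2: Z = 1/(jωC) = -j/(ω·C) = 0 - j1764 Ω
  Z3: Z = R = 514 Ω
Step 3 — With open output, the series arm Z2 and the output shunt Z3 appear in series to ground: Z2 + Z3 = 514 - j1764 Ω.
Step 4 — Parallel with input shunt Z1: Z_in = Z1 || (Z2 + Z3) = 0.005577 + j6.051 Ω = 6.051∠89.9° Ω.
Step 5 — Power factor: PF = cos(φ) = Re(Z)/|Z| = 0.0055765/6.0509 = 0.0009216.
Step 6 — Type: Im(Z) = 6.051 ⇒ lagging (phase φ = 89.9°).

PF = 0.0009216 (lagging, φ = 89.9°)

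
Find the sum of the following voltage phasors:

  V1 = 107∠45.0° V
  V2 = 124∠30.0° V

Step 1 — Convert each phasor to rectangular form:
  V1 = 107·(cos(45.0°) + j·sin(45.0°)) = 75.66 + j75.66 V
  V2 = 124·(cos(30.0°) + j·sin(30.0°)) = 107.4 + j62 V
Step 2 — Sum components: V_total = 183 + j137.7 V.
Step 3 — Convert to polar: |V_total| = 229 V, ∠V_total = 36.9°.

V_total = 229∠36.9° V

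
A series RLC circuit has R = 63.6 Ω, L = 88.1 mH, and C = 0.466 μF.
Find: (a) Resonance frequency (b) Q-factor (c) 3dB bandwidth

Step 1 — Resonance: ω₀ = 1/√(LC) = 1/√(0.0881·4.66e-07) = 4935 rad/s.
Step 2 — f₀ = ω₀/(2π) = 785.5 Hz.
Step 3 — Series Q: Q = ω₀L/R = 4935·0.0881/63.6 = 6.837.
Step 4 — Bandwidth: Δω = ω₀/Q = 721.9 rad/s; BW = Δω/(2π) = 114.9 Hz.

(a) f₀ = 785.5 Hz  (b) Q = 6.837  (c) BW = 114.9 Hz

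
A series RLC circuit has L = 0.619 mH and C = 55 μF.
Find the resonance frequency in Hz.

Step 1 — Resonance condition Im(Z)=0 gives ω₀ = 1/√(LC).
Step 2 — ω₀ = 1/√(0.000619·5.5e-05) = 5420 rad/s.
Step 3 — f₀ = ω₀/(2π) = 862.6 Hz.

f₀ = 862.6 Hz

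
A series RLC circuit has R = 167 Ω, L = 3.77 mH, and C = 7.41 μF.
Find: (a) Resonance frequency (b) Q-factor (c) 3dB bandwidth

Step 1 — Resonance condition Im(Z)=0 gives ω₀ = 1/√(LC).
Step 2 — ω₀ = 1/√(0.00377·7.41e-06) = 5983 rad/s.
Step 3 — f₀ = ω₀/(2π) = 952.2 Hz.
Step 4 — Series Q: Q = ω₀L/R = 5983·0.00377/167 = 0.1351.
Step 5 — 3dB bandwidth: Δω = ω₀/Q = 4.43e+04 rad/s; BW = Δω/(2π) = 7050 Hz.

(a) f₀ = 952.2 Hz  (b) Q = 0.1351  (c) BW = 7050 Hz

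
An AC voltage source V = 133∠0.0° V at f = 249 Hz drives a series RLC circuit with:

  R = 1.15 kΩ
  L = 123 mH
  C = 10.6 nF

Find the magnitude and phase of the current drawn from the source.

Step 1 — Angular frequency: ω = 2π·f = 2π·249 = 1565 rad/s.
Step 2 — Component impedances:
  R: Z = R = 1150 Ω
  L: Z = jωL = j·1565·0.123 = 0 + j192.4 Ω
  C: Z = 1/(jωC) = -j/(ω·C) = 0 - j6.03e+04 Ω
Step 3 — Series combination: Z_total = R + L + C = 1150 - j6.011e+04 Ω = 6.012e+04∠-88.9° Ω.
Step 4 — Source phasor: V = 133∠0.0° V = 133 V.
Step 5 — Ohm's law: I = V / Z_total = (133) / (1150 - j6.011e+04) = 4.232e-05 + j0.002212 A.
Step 6 — Convert to polar: |I| = 0.002212 A, ∠I = 88.9°.

I = 0.002212∠88.9° A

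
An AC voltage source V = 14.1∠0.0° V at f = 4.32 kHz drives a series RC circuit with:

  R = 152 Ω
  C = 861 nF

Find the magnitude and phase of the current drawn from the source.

Step 1 — Angular frequency: ω = 2π·f = 2π·4320 = 2.714e+04 rad/s.
Step 2 — Component impedances:
  R: Z = R = 152 Ω
  C: Z = 1/(jωC) = -j/(ω·C) = 0 - j42.79 Ω
Step 3 — Series combination: Z_total = R + C = 152 - j42.79 Ω = 157.9∠-15.7° Ω.
Step 4 — Source phasor: V = 14.1∠0.0° V = 14.1 V.
Step 5 — Ohm's law: I = V / Z_total = (14.1) / (152 - j42.79) = 0.08595 + j0.0242 A.
Step 6 — Convert to polar: |I| = 0.08929 A, ∠I = 15.7°.

I = 0.08929∠15.7° A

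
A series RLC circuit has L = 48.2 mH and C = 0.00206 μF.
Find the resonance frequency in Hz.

Step 1 — Resonance condition Im(Z)=0 gives ω₀ = 1/√(LC).
Step 2 — ω₀ = 1/√(0.0482·2.06e-09) = 1.004e+05 rad/s.
Step 3 — f₀ = ω₀/(2π) = 1.597e+04 Hz.

f₀ = 1.597e+04 Hz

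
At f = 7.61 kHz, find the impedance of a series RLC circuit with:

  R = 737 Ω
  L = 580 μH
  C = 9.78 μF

Step 1 — Angular frequency: ω = 2π·f = 2π·7610 = 4.782e+04 rad/s.
Step 2 — Component impedances:
  R: Z = R = 737 Ω
  L: Z = jωL = j·4.782e+04·0.00058 = 0 + j27.73 Ω
  C: Z = 1/(jωC) = -j/(ω·C) = 0 - j2.138 Ω
Step 3 — Series combination: Z_total = R + L + C = 737 + j25.59 Ω = 737.4∠2.0° Ω.

Z = 737 + j25.59 Ω = 737.4∠2.0° Ω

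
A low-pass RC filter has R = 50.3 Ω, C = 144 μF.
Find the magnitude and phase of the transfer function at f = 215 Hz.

Step 1 — Angular frequency: ω = 2π·215 = 1351 rad/s.
Step 2 — Transfer function: H(jω) = 1/(1 + jωRC).
Step 3 — Denominator: 1 + jωRC = 1 + j·1351·50.3·0.000144 = 1 + j9.785.
Step 4 — H = 0.01034 - j0.1011.
Step 5 — Magnitude: |H| = 0.1017 (-19.9 dB); phase: φ = -84.2°.

|H| = 0.1017 (-19.9 dB), φ = -84.2°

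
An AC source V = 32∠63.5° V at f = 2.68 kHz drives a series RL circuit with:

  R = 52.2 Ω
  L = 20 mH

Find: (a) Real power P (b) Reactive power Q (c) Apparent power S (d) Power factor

Step 1 — Angular frequency: ω = 2π·f = 2π·2680 = 1.684e+04 rad/s.
Step 2 — Component impedances:
  R: Z = R = 52.2 Ω
  L: Z = jωL = j·1.684e+04·0.02 = 0 + j336.8 Ω
Step 3 — Series combination: Z_total = R + L = 52.2 + j336.8 Ω = 340.8∠81.2° Ω.
Step 4 — Source phasor: V = 32∠63.5° V = 14.28 + j28.64 V.
Step 5 — Current: I = V / Z = 0.08946 - j0.02853 A = 0.0939∠-17.7° A.
Step 6 — Complex power: S = V·I* = 0.4602 + j2.969 VA.
Step 7 — Real power: P = Re(S) = 0.4602 W.
Step 8 — Reactive power: Q = Im(S) = 2.969 VAR.
Step 9 — Apparent power: |S| = 3.005 VA.
Step 10 — Power factor: PF = P/|S| = 0.1532 (lagging).

(a) P = 0.4602 W  (b) Q = 2.969 VAR  (c) S = 3.005 VA  (d) PF = 0.1532 (lagging)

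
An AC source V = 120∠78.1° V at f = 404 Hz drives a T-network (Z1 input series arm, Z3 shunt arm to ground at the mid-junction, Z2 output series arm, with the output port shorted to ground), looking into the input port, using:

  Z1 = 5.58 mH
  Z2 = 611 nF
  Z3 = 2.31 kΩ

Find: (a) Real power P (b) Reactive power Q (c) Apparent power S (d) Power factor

Step 1 — Angular frequency: ω = 2π·f = 2π·404 = 2538 rad/s.
Step 2 — Component impedances:
  Z1: Z = jωL = j·2538·0.00558 = 0 + j14.16 Ω
  Z2: Z = 1/(jωC) = -j/(ω·C) = 0 - j644.8 Ω
  Z3: Z = R = 2310 Ω
Step 3 — With the output port shorted to ground, the output series arm Z2 runs from the junction to ground; the shunt arm Z3 also runs from the junction to ground. They appear in parallel: Z3 || Z2 = 167 - j598.2 Ω.
Step 4 — Series with input arm Z1: Z_in = Z1 + (Z3 || Z2) = 167 - j584 Ω = 607.4∠-74.0° Ω.
Step 5 — Source phasor: V = 120∠78.1° V = 24.74 + j117.4 V.
Step 6 — Current: I = V / Z = -0.1747 + j0.09231 A = 0.1976∠152.1° A.
Step 7 — Complex power: S = V·I* = 6.517 - j22.79 VA.
Step 8 — Real power: P = Re(S) = 6.517 W.
Step 9 — Reactive power: Q = Im(S) = -22.79 VAR.
Step 10 — Apparent power: |S| = 23.71 VA.
Step 11 — Power factor: PF = P/|S| = 0.2749 (leading).

(a) P = 6.517 W  (b) Q = -22.79 VAR  (c) S = 23.71 VA  (d) PF = 0.2749 (leading)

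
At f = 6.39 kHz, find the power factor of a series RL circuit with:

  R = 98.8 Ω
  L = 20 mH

Step 1 — Angular frequency: ω = 2π·f = 2π·6390 = 4.015e+04 rad/s.
Step 2 — Component impedances:
  R: Z = R = 98.8 Ω
  L: Z = jωL = j·4.015e+04·0.02 = 0 + j803 Ω
Step 3 — Series combination: Z_total = R + L = 98.8 + j803 Ω = 809∠83.0° Ω.
Step 4 — Power factor: PF = cos(φ) = Re(Z)/|Z| = 98.8/809 = 0.1221.
Step 5 — Type: Im(Z) = 803 ⇒ lagging (phase φ = 83.0°).

PF = 0.1221 (lagging, φ = 83.0°)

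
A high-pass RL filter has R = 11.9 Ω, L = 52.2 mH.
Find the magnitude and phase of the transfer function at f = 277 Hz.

Step 1 — Angular frequency: ω = 2π·277 = 1740 rad/s.
Step 2 — Transfer function: H(jω) = jωL/(R + jωL).
Step 3 — Numerator jωL = j·90.85; denominator R + jωL = 11.9 + j90.85.
Step 4 — H = 0.9831 + j0.1288.
Step 5 — Magnitude: |H| = 0.9915 (-0.1 dB); phase: φ = 7.5°.

|H| = 0.9915 (-0.1 dB), φ = 7.5°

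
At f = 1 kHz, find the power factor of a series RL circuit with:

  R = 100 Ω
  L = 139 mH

Step 1 — Angular frequency: ω = 2π·f = 2π·1000 = 6283 rad/s.
Step 2 — Component impedances:
  R: Z = R = 100 Ω
  L: Z = jωL = j·6283·0.139 = 0 + j873.4 Ω
Step 3 — Series combination: Z_total = R + L = 100 + j873.4 Ω = 879.1∠83.5° Ω.
Step 4 — Power factor: PF = cos(φ) = Re(Z)/|Z| = 100/879.1 = 0.1138.
Step 5 — Type: Im(Z) = 873.4 ⇒ lagging (phase φ = 83.5°).

PF = 0.1138 (lagging, φ = 83.5°)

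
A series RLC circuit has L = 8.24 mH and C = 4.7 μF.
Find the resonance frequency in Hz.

Step 1 — Resonance condition Im(Z)=0 gives ω₀ = 1/√(LC).
Step 2 — ω₀ = 1/√(0.00824·4.7e-06) = 5081 rad/s.
Step 3 — f₀ = ω₀/(2π) = 808.7 Hz.

f₀ = 808.7 Hz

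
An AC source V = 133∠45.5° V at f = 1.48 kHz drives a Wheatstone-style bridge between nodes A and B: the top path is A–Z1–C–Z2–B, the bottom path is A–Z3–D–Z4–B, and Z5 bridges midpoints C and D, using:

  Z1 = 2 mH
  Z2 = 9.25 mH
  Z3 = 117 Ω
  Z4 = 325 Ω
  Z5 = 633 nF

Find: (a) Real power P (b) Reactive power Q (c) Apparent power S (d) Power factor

Step 1 — Angular frequency: ω = 2π·f = 2π·1480 = 9299 rad/s.
Step 2 — Component impedances:
  Z1: Z = jωL = j·9299·0.002 = 0 + j18.6 Ω
  Z2: Z = jωL = j·9299·0.00925 = 0 + j86.02 Ω
  Z3: Z = R = 117 Ω
  Z4: Z = R = 325 Ω
  Z5: Z = 1/(jωC) = -j/(ω·C) = 0 - j169.9 Ω
Step 3 — Bridge requires nodal analysis (the Z5 bridge couples midpoints C and D, so the two paths cannot be reduced to a simple series/parallel combination). Setting node B to ground and injecting 1 A at node A, the 3-node admittance system at A, C, D solves to V_A = Z_AB = 23.82 + j99.31 Ω = 102.1∠76.5° Ω.
Step 4 — Source phasor: V = 133∠45.5° V = 93.22 + j94.86 V.
Step 5 — Current: I = V / Z = 1.116 - j0.671 A = 1.302∠-31.0° A.
Step 6 — Complex power: S = V·I* = 40.39 + j168.4 VA.
Step 7 — Real power: P = Re(S) = 40.39 W.
Step 8 — Reactive power: Q = Im(S) = 168.4 VAR.
Step 9 — Apparent power: |S| = 173.2 VA.
Step 10 — Power factor: PF = P/|S| = 0.2332 (lagging).

(a) P = 40.39 W  (b) Q = 168.4 VAR  (c) S = 173.2 VA  (d) PF = 0.2332 (lagging)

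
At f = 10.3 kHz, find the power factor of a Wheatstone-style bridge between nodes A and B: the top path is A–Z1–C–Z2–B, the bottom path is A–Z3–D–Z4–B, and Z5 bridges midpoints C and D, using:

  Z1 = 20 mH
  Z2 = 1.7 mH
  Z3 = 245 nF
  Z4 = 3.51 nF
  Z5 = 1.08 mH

Step 1 — Angular frequency: ω = 2π·f = 2π·1.03e+04 = 6.472e+04 rad/s.
Step 2 — Component impedances:
  Z1: Z = jωL = j·6.472e+04·0.02 = 0 + j1294 Ω
  Z2: Z = jωL = j·6.472e+04·0.0017 = 0 + j110 Ω
  Z3: Z = 1/(jωC) = -j/(ω·C) = 0 - j63.07 Ω
  Z4: Z = 1/(jωC) = -j/(ω·C) = 0 - j4402 Ω
  Z5: Z = jωL = j·6.472e+04·0.00108 = 0 + j69.89 Ω
Step 3 — Bridge requires nodal analysis (the Z5 bridge couples midpoints C and D, so the two paths cannot be reduced to a simple series/parallel combination). Setting node B to ground and injecting 1 A at node A, the 3-node admittance system at A, C, D solves to V_A = Z_AB = 0 + j124.4 Ω = 124.4∠90.0° Ω.
Step 4 — Power factor: PF = cos(φ) = Re(Z)/|Z| = 0/124.4 = 0.
Step 5 — Type: Im(Z) = 124.4 ⇒ lagging (phase φ = 90.0°).

PF = 0 (lagging, φ = 90.0°)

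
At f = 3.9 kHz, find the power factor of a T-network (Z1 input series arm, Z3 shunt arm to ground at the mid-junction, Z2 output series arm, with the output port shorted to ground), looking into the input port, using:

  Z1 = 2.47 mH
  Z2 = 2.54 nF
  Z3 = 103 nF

Step 1 — Angular frequency: ω = 2π·f = 2π·3900 = 2.45e+04 rad/s.
Step 2 — Component impedances:
  Z1: Z = jωL = j·2.45e+04·0.00247 = 0 + j60.53 Ω
  Z2: Z = 1/(jωC) = -j/(ω·C) = 0 - j1.607e+04 Ω
  Z3: Z = 1/(jωC) = -j/(ω·C) = 0 - j396.2 Ω
Step 3 — With the output port shorted to ground, the output series arm Z2 runs from the junction to ground; the shunt arm Z3 also runs from the junction to ground. They appear in parallel: Z3 || Z2 = 0 - j386.7 Ω.
Step 4 — Series with input arm Z1: Z_in = Z1 + (Z3 || Z2) = 0 - j326.1 Ω = 326.1∠-90.0° Ω.
Step 5 — Power factor: PF = cos(φ) = Re(Z)/|Z| = 0/326.1 = 0.
Step 6 — Type: Im(Z) = -326.1 ⇒ leading (phase φ = -90.0°).

PF = 0 (leading, φ = -90.0°)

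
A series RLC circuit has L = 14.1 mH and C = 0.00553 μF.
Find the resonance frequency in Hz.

Step 1 — Resonance condition Im(Z)=0 gives ω₀ = 1/√(LC).
Step 2 — ω₀ = 1/√(0.0141·5.53e-09) = 1.132e+05 rad/s.
Step 3 — f₀ = ω₀/(2π) = 1.802e+04 Hz.

f₀ = 1.802e+04 Hz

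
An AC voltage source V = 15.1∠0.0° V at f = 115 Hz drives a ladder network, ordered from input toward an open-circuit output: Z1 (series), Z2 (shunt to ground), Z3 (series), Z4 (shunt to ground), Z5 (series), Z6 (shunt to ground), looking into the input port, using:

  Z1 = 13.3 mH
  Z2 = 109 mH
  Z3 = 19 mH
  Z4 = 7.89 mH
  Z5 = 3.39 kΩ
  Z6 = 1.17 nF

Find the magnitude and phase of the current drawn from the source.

Step 1 — Angular frequency: ω = 2π·f = 2π·115 = 722.6 rad/s.
Step 2 — Component impedances:
  Z1: Z = jωL = j·722.6·0.0133 = 0 + j9.61 Ω
  Z2: Z = jωL = j·722.6·0.109 = 0 + j78.76 Ω
  Z3: Z = jωL = j·722.6·0.019 = 0 + j13.73 Ω
  Z4: Z = jωL = j·722.6·0.00789 = 0 + j5.701 Ω
  Z5: Z = R = 3390 Ω
  Z6: Z = 1/(jωC) = -j/(ω·C) = 0 - j1.183e+06 Ω
Step 3 — Ladder network (open output): work backward from the far end, alternating series and parallel combinations. Z_in = 5.067e-08 + j25.2 Ω = 25.2∠90.0° Ω.
Step 4 — Source phasor: V = 15.1∠0.0° V = 15.1 V.
Step 5 — Ohm's law: I = V / Z_total = (15.1) / (5.067e-08 + j25.2) = 1.205e-09 - j0.5993 A.
Step 6 — Convert to polar: |I| = 0.5993 A, ∠I = -90.0°.

I = 0.5993∠-90.0° A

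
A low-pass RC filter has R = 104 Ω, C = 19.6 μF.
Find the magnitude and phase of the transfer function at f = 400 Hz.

Step 1 — Angular frequency: ω = 2π·400 = 2513 rad/s.
Step 2 — Transfer function: H(jω) = 1/(1 + jωRC).
Step 3 — Denominator: 1 + jωRC = 1 + j·2513·104·1.96e-05 = 1 + j5.123.
Step 4 — H = 0.0367 - j0.188.
Step 5 — Magnitude: |H| = 0.1916 (-14.4 dB); phase: φ = -79.0°.

|H| = 0.1916 (-14.4 dB), φ = -79.0°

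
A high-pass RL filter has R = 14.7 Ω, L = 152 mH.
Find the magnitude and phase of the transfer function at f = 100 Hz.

Step 1 — Angular frequency: ω = 2π·100 = 628.3 rad/s.
Step 2 — Transfer function: H(jω) = jωL/(R + jωL).
Step 3 — Numerator jωL = j·95.5; denominator R + jωL = 14.7 + j95.5.
Step 4 — H = 0.9769 + j0.1504.
Step 5 — Magnitude: |H| = 0.9884 (-0.1 dB); phase: φ = 8.8°.

|H| = 0.9884 (-0.1 dB), φ = 8.8°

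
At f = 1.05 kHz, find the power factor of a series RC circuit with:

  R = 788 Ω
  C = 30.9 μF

Step 1 — Angular frequency: ω = 2π·f = 2π·1050 = 6597 rad/s.
Step 2 — Component impedances:
  R: Z = R = 788 Ω
  C: Z = 1/(jωC) = -j/(ω·C) = 0 - j4.905 Ω
Step 3 — Series combination: Z_total = R + C = 788 - j4.905 Ω = 788∠-0.4° Ω.
Step 4 — Power factor: PF = cos(φ) = Re(Z)/|Z| = 788/788 = 1.
Step 5 — Type: Im(Z) = -4.905 ⇒ leading (phase φ = -0.4°).

PF = 1 (leading, φ = -0.4°)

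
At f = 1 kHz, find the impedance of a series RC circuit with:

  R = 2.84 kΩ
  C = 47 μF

Step 1 — Angular frequency: ω = 2π·f = 2π·1000 = 6283 rad/s.
Step 2 — Component impedances:
  R: Z = R = 2840 Ω
  C: Z = 1/(jωC) = -j/(ω·C) = 0 - j3.386 Ω
Step 3 — Series combination: Z_total = R + C = 2840 - j3.386 Ω = 2840∠-0.1° Ω.

Z = 2840 - j3.386 Ω = 2840∠-0.1° Ω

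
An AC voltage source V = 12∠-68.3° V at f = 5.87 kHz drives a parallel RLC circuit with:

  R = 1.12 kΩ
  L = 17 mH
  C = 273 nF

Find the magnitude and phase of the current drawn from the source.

Step 1 — Angular frequency: ω = 2π·f = 2π·5870 = 3.688e+04 rad/s.
Step 2 — Component impedances:
  R: Z = R = 1120 Ω
  L: Z = jωL = j·3.688e+04·0.017 = 0 + j627 Ω
  C: Z = 1/(jωC) = -j/(ω·C) = 0 - j99.32 Ω
Step 3 — Parallel combination: 1/Z_total = 1/R + 1/L + 1/C; Z_total = 12.3 - j116.7 Ω = 117.4∠-84.0° Ω.
Step 4 — Source phasor: V = 12∠-68.3° V = 4.437 - j11.15 V.
Step 5 — Ohm's law: I = V / Z_total = (4.437 - j11.15) / (12.3 - j116.7) = 0.09844 + j0.02764 A.
Step 6 — Convert to polar: |I| = 0.1023 A, ∠I = 15.7°.

I = 0.1023∠15.7° A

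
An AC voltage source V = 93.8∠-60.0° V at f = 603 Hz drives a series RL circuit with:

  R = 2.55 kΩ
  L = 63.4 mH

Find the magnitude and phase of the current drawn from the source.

Step 1 — Angular frequency: ω = 2π·f = 2π·603 = 3789 rad/s.
Step 2 — Component impedances:
  R: Z = R = 2550 Ω
  L: Z = jωL = j·3789·0.0634 = 0 + j240.2 Ω
Step 3 — Series combination: Z_total = R + L = 2550 + j240.2 Ω = 2561∠5.4° Ω.
Step 4 — Source phasor: V = 93.8∠-60.0° V = 46.9 - j81.23 V.
Step 5 — Ohm's law: I = V / Z_total = (46.9 - j81.23) / (2550 + j240.2) = 0.01526 - j0.03329 A.
Step 6 — Convert to polar: |I| = 0.03662 A, ∠I = -65.4°.

I = 0.03662∠-65.4° A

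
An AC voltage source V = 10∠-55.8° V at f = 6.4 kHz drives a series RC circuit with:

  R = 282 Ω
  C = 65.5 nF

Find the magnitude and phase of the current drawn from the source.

Step 1 — Angular frequency: ω = 2π·f = 2π·6400 = 4.021e+04 rad/s.
Step 2 — Component impedances:
  R: Z = R = 282 Ω
  C: Z = 1/(jωC) = -j/(ω·C) = 0 - j379.7 Ω
Step 3 — Series combination: Z_total = R + C = 282 - j379.7 Ω = 472.9∠-53.4° Ω.
Step 4 — Source phasor: V = 10∠-55.8° V = 5.621 - j8.271 V.
Step 5 — Ohm's law: I = V / Z_total = (5.621 - j8.271) / (282 - j379.7) = 0.02113 - j0.0008868 A.
Step 6 — Convert to polar: |I| = 0.02114 A, ∠I = -2.4°.

I = 0.02114∠-2.4° A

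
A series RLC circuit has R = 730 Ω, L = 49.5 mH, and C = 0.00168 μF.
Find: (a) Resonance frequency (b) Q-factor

Step 1 — Resonance condition Im(Z)=0 gives ω₀ = 1/√(LC).
Step 2 — ω₀ = 1/√(0.0495·1.68e-09) = 1.097e+05 rad/s.
Step 3 — f₀ = ω₀/(2π) = 1.745e+04 Hz.
Step 4 — Series Q: Q = ω₀L/R = 1.097e+05·0.0495/730 = 7.436.

(a) f₀ = 1.745e+04 Hz  (b) Q = 7.436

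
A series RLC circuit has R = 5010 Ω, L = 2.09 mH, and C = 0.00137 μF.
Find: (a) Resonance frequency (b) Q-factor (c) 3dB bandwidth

Step 1 — Resonance: ω₀ = 1/√(LC) = 1/√(0.00209·1.37e-09) = 5.91e+05 rad/s.
Step 2 — f₀ = ω₀/(2π) = 9.406e+04 Hz.
Step 3 — Series Q: Q = ω₀L/R = 5.91e+05·0.00209/5010 = 0.2465.
Step 4 — Bandwidth: Δω = ω₀/Q = 2.397e+06 rad/s; BW = Δω/(2π) = 3.815e+05 Hz.

(a) f₀ = 9.406e+04 Hz  (b) Q = 0.2465  (c) BW = 3.815e+05 Hz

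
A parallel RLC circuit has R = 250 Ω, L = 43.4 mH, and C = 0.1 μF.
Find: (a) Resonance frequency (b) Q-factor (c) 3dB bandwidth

Step 1 — Resonance: ω₀ = 1/√(LC) = 1/√(0.0434·1e-07) = 1.518e+04 rad/s.
Step 2 — f₀ = ω₀/(2π) = 2416 Hz.
Step 3 — Parallel Q: Q = R/(ω₀L) = 250/(1.518e+04·0.0434) = 0.3795.
Step 4 — Bandwidth: Δω = ω₀/Q = 4e+04 rad/s; BW = Δω/(2π) = 6366 Hz.

(a) f₀ = 2416 Hz  (b) Q = 0.3795  (c) BW = 6366 Hz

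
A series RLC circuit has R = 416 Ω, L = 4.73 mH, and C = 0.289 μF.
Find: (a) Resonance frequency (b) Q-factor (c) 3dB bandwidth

Step 1 — Resonance condition Im(Z)=0 gives ω₀ = 1/√(LC).
Step 2 — ω₀ = 1/√(0.00473·2.89e-07) = 2.705e+04 rad/s.
Step 3 — f₀ = ω₀/(2π) = 4305 Hz.
Step 4 — Series Q: Q = ω₀L/R = 2.705e+04·0.00473/416 = 0.3075.
Step 5 — 3dB bandwidth: Δω = ω₀/Q = 8.795e+04 rad/s; BW = Δω/(2π) = 1.4e+04 Hz.

(a) f₀ = 4305 Hz  (b) Q = 0.3075  (c) BW = 1.4e+04 Hz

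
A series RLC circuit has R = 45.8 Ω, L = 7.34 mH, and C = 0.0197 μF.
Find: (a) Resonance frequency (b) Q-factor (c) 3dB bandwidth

Step 1 — Resonance: ω₀ = 1/√(LC) = 1/√(0.00734·1.97e-08) = 8.316e+04 rad/s.
Step 2 — f₀ = ω₀/(2π) = 1.324e+04 Hz.
Step 3 — Series Q: Q = ω₀L/R = 8.316e+04·0.00734/45.8 = 13.33.
Step 4 — Bandwidth: Δω = ω₀/Q = 6240 rad/s; BW = Δω/(2π) = 993.1 Hz.

(a) f₀ = 1.324e+04 Hz  (b) Q = 13.33  (c) BW = 993.1 Hz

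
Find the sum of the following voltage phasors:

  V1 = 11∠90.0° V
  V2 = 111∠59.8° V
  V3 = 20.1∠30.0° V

Step 1 — Convert each phasor to rectangular form:
  V1 = 11·(cos(90.0°) + j·sin(90.0°)) = 0 + j11 V
  V2 = 111·(cos(59.8°) + j·sin(59.8°)) = 55.84 + j95.93 V
  V3 = 20.1·(cos(30.0°) + j·sin(30.0°)) = 17.41 + j10.05 V
Step 2 — Sum components: V_total = 73.24 + j117 V.
Step 3 — Convert to polar: |V_total| = 138 V, ∠V_total = 57.9°.

V_total = 138∠57.9° V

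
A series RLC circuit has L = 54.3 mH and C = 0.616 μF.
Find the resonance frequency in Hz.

Step 1 — Resonance condition Im(Z)=0 gives ω₀ = 1/√(LC).
Step 2 — ω₀ = 1/√(0.0543·6.16e-07) = 5468 rad/s.
Step 3 — f₀ = ω₀/(2π) = 870.2 Hz.

f₀ = 870.2 Hz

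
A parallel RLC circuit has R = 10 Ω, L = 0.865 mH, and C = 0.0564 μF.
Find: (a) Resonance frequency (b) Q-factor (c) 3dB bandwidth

Step 1 — Resonance: ω₀ = 1/√(LC) = 1/√(0.000865·5.64e-08) = 1.432e+05 rad/s.
Step 2 — f₀ = ω₀/(2π) = 2.279e+04 Hz.
Step 3 — Parallel Q: Q = R/(ω₀L) = 10/(1.432e+05·0.000865) = 0.08075.
Step 4 — Bandwidth: Δω = ω₀/Q = 1.773e+06 rad/s; BW = Δω/(2π) = 2.822e+05 Hz.

(a) f₀ = 2.279e+04 Hz  (b) Q = 0.08075  (c) BW = 2.822e+05 Hz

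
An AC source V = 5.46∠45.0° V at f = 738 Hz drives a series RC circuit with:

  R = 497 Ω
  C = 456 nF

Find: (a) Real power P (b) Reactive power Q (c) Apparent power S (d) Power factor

Step 1 — Angular frequency: ω = 2π·f = 2π·738 = 4637 rad/s.
Step 2 — Component impedances:
  R: Z = R = 497 Ω
  C: Z = 1/(jωC) = -j/(ω·C) = 0 - j472.9 Ω
Step 3 — Series combination: Z_total = R + C = 497 - j472.9 Ω = 686.1∠-43.6° Ω.
Step 4 — Source phasor: V = 5.46∠45.0° V = 3.861 + j3.861 V.
Step 5 — Current: I = V / Z = 0.0001974 + j0.007956 A = 0.007959∠88.6° A.
Step 6 — Complex power: S = V·I* = 0.03148 - j0.02995 VA.
Step 7 — Real power: P = Re(S) = 0.03148 W.
Step 8 — Reactive power: Q = Im(S) = -0.02995 VAR.
Step 9 — Apparent power: |S| = 0.04345 VA.
Step 10 — Power factor: PF = P/|S| = 0.7244 (leading).

(a) P = 0.03148 W  (b) Q = -0.02995 VAR  (c) S = 0.04345 VA  (d) PF = 0.7244 (leading)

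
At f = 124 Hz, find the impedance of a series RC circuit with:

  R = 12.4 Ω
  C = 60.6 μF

Step 1 — Angular frequency: ω = 2π·f = 2π·124 = 779.1 rad/s.
Step 2 — Component impedances:
  R: Z = R = 12.4 Ω
  C: Z = 1/(jωC) = -j/(ω·C) = 0 - j21.18 Ω
Step 3 — Series combination: Z_total = R + C = 12.4 - j21.18 Ω = 24.54∠-59.7° Ω.

Z = 12.4 - j21.18 Ω = 24.54∠-59.7° Ω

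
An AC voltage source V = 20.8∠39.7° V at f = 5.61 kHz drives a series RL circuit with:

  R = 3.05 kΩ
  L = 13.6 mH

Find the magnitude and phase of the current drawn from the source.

Step 1 — Angular frequency: ω = 2π·f = 2π·5610 = 3.525e+04 rad/s.
Step 2 — Component impedances:
  R: Z = R = 3050 Ω
  L: Z = jωL = j·3.525e+04·0.0136 = 0 + j479.4 Ω
Step 3 — Series combination: Z_total = R + L = 3050 + j479.4 Ω = 3087∠8.9° Ω.
Step 4 — Source phasor: V = 20.8∠39.7° V = 16 + j13.29 V.
Step 5 — Ohm's law: I = V / Z_total = (16 + j13.29) / (3050 + j479.4) = 0.005789 + j0.003446 A.
Step 6 — Convert to polar: |I| = 0.006737 A, ∠I = 30.8°.

I = 0.006737∠30.8° A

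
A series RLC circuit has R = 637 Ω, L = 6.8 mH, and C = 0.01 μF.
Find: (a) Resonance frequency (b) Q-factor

Step 1 — Resonance condition Im(Z)=0 gives ω₀ = 1/√(LC).
Step 2 — ω₀ = 1/√(0.0068·1e-08) = 1.213e+05 rad/s.
Step 3 — f₀ = ω₀/(2π) = 1.93e+04 Hz.
Step 4 — Series Q: Q = ω₀L/R = 1.213e+05·0.0068/637 = 1.295.

(a) f₀ = 1.93e+04 Hz  (b) Q = 1.295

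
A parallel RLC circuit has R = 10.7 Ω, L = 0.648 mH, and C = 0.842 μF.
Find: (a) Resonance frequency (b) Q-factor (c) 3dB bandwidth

Step 1 — Resonance: ω₀ = 1/√(LC) = 1/√(0.000648·8.42e-07) = 4.281e+04 rad/s.
Step 2 — f₀ = ω₀/(2π) = 6814 Hz.
Step 3 — Parallel Q: Q = R/(ω₀L) = 10.7/(4.281e+04·0.000648) = 0.3857.
Step 4 — Bandwidth: Δω = ω₀/Q = 1.11e+05 rad/s; BW = Δω/(2π) = 1.767e+04 Hz.

(a) f₀ = 6814 Hz  (b) Q = 0.3857  (c) BW = 1.767e+04 Hz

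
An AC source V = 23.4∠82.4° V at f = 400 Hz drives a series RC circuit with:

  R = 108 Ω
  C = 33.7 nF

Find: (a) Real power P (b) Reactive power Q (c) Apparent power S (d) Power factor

Step 1 — Angular frequency: ω = 2π·f = 2π·400 = 2513 rad/s.
Step 2 — Component impedances:
  R: Z = R = 108 Ω
  C: Z = 1/(jωC) = -j/(ω·C) = 0 - j1.181e+04 Ω
Step 3 — Series combination: Z_total = R + C = 108 - j1.181e+04 Ω = 1.181e+04∠-89.5° Ω.
Step 4 — Source phasor: V = 23.4∠82.4° V = 3.095 + j23.19 V.
Step 5 — Current: I = V / Z = -0.001962 + j0.0002801 A = 0.001982∠171.9° A.
Step 6 — Complex power: S = V·I* = 0.0004242 - j0.04637 VA.
Step 7 — Real power: P = Re(S) = 0.0004242 W.
Step 8 — Reactive power: Q = Im(S) = -0.04637 VAR.
Step 9 — Apparent power: |S| = 0.04637 VA.
Step 10 — Power factor: PF = P/|S| = 0.009147 (leading).

(a) P = 0.0004242 W  (b) Q = -0.04637 VAR  (c) S = 0.04637 VA  (d) PF = 0.009147 (leading)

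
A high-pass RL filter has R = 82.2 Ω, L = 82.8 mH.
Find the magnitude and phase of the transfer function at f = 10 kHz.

Step 1 — Angular frequency: ω = 2π·1e+04 = 6.283e+04 rad/s.
Step 2 — Transfer function: H(jω) = jωL/(R + jωL).
Step 3 — Numerator jωL = j·5202; denominator R + jωL = 82.2 + j5202.
Step 4 — H = 0.9998 + j0.0158.
Step 5 — Magnitude: |H| = 0.9999 (-0.0 dB); phase: φ = 0.9°.

|H| = 0.9999 (-0.0 dB), φ = 0.9°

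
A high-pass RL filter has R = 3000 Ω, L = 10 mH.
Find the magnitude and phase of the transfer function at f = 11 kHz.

Step 1 — Angular frequency: ω = 2π·1.1e+04 = 6.912e+04 rad/s.
Step 2 — Transfer function: H(jω) = jωL/(R + jωL).
Step 3 — Numerator jωL = j·691.2; denominator R + jωL = 3000 + j691.2.
Step 4 — H = 0.0504 + j0.2188.
Step 5 — Magnitude: |H| = 0.2245 (-13.0 dB); phase: φ = 77.0°.

|H| = 0.2245 (-13.0 dB), φ = 77.0°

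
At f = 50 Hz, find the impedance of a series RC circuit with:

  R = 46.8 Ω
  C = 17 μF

Step 1 — Angular frequency: ω = 2π·f = 2π·50 = 314.2 rad/s.
Step 2 — Component impedances:
  R: Z = R = 46.8 Ω
  C: Z = 1/(jωC) = -j/(ω·C) = 0 - j187.2 Ω
Step 3 — Series combination: Z_total = R + C = 46.8 - j187.2 Ω = 193∠-76.0° Ω.

Z = 46.8 - j187.2 Ω = 193∠-76.0° Ω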